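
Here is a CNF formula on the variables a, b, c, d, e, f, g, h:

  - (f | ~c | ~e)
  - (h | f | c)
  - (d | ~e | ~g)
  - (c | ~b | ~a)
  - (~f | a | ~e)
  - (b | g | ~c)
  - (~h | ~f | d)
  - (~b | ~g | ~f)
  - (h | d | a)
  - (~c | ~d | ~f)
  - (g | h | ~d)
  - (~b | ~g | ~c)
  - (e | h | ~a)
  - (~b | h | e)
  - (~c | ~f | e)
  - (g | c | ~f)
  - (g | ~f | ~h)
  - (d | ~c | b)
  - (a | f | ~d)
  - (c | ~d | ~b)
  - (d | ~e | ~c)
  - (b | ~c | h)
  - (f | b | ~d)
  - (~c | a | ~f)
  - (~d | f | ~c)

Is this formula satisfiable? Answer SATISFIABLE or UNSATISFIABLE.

SATISFIABLE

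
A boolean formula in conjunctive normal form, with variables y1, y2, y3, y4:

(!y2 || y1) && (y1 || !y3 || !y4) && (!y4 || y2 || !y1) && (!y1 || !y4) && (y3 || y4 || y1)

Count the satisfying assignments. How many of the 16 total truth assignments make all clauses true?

6

The models are:
  y1=F y2=F y3=F y4=T
  y1=F y2=F y3=T y4=F
  y1=T y2=F y3=F y4=F
  y1=T y2=F y3=T y4=F
  y1=T y2=T y3=F y4=F
  y1=T y2=T y3=T y4=F
That's 6 in total.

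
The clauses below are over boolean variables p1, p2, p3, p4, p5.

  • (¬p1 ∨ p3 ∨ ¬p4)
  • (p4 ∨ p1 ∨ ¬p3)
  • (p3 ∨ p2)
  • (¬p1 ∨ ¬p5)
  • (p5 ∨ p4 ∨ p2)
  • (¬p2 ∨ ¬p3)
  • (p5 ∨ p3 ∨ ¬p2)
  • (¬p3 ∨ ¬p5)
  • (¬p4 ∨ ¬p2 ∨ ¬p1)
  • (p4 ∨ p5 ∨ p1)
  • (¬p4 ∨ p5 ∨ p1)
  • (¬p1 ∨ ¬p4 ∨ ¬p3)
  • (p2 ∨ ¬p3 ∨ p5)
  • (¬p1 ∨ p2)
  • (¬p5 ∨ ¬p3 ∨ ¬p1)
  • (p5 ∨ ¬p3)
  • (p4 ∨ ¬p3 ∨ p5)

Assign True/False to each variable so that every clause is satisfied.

p1=False  p2=True  p3=False  p4=False  p5=True

Check each clause:
  1. (¬p1 ∨ p3 ∨ ¬p4) — ¬p4 is true.
  2. (p1 ∨ ¬p3 ∨ p4) — ¬p3 is true.
  3. (p2 ∨ p3) — p2 is true.
  4. (¬p1 ∨ ¬p5) — ¬p1 is true.
  5. (p4 ∨ p5 ∨ p2) — p2 is true.
  6. (¬p3 ∨ ¬p2) — ¬p3 is true.
  7. (¬p2 ∨ p5 ∨ p3) — p5 is true.
  8. (¬p3 ∨ ¬p5) — ¬p3 is true.
  9. (¬p4 ∨ ¬p2 ∨ ¬p1) — ¬p4 is true.
  10. (p1 ∨ p5 ∨ p4) — p5 is true.
  11. (¬p4 ∨ p1 ∨ p5) — ¬p4 is true.
  12. (¬p3 ∨ ¬p4 ∨ ¬p1) — ¬p4 is true.
  13. (p5 ∨ p2 ∨ ¬p3) — ¬p3 is true.
  14. (¬p1 ∨ p2) — p2 is true.
  15. (¬p1 ∨ ¬p5 ∨ ¬p3) — ¬p3 is true.
  16. (¬p3 ∨ p5) — ¬p3 is true.
  17. (p5 ∨ ¬p3 ∨ p4) — ¬p3 is true.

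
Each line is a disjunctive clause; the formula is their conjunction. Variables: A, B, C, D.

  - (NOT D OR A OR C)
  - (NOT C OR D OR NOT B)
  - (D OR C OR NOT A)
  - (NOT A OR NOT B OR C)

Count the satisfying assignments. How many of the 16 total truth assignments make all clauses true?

9

Case analysis on C and A:
  C=T, A=T: remaining (B,D) ∈ {(F,F); (F,T); (T,T)} — 3.
  C=T, A=F: remaining (B,D) ∈ {(F,F); (F,T); (T,T)} — 3.
  C=F, A=T: remaining (B,D) ∈ {(F,T)} — 1.
  C=F, A=F: remaining (B,D) ∈ {(F,F); (T,F)} — 2.
Total: 3 + 3 + 1 + 2 = 9.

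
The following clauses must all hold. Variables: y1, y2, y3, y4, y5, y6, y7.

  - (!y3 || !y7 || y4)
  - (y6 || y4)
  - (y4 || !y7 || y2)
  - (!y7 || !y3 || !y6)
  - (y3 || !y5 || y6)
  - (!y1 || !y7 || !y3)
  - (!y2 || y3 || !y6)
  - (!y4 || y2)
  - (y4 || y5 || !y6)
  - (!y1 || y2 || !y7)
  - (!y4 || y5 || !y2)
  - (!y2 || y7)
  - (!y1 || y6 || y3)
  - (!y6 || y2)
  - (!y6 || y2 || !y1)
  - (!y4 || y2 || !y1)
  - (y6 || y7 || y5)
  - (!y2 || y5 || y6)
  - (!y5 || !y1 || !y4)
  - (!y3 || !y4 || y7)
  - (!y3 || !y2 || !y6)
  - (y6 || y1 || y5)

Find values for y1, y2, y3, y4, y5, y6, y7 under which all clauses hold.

y1 = False, y2 = True, y3 = True, y4 = True, y5 = True, y6 = False, y7 = True

Check each clause:
  1. (!y3 || y4 || !y7) — y4 is true.
  2. (y6 || y4) — y4 is true.
  3. (!y7 || y4 || y2) — y2 is true.
  4. (!y6 || !y7 || !y3) — !y6 is true.
  5. (y3 || !y5 || y6) — y3 is true.
  6. (!y3 || !y7 || !y1) — !y1 is true.
  7. (!y6 || !y2 || y3) — !y6 is true.
  8. (y2 || !y4) — y2 is true.
  9. (y4 || !y6 || y5) — !y6 is true.
  10. (y2 || !y1 || !y7) — y2 is true.
  11. (!y4 || y5 || !y2) — y5 is true.
  12. (y7 || !y2) — y7 is true.
  13. (y6 || !y1 || y3) — y3 is true.
  14. (y2 || !y6) — !y6 is true.
  15. (!y6 || y2 || !y1) — !y6 is true.
  16. (y2 || !y4 || !y1) — y2 is true.
  17. (y7 || y5 || y6) — y5 is true.
  18. (y6 || y5 || !y2) — y5 is true.
  19. (!y4 || !y5 || !y1) — !y1 is true.
  20. (!y3 || !y4 || y7) — y7 is true.
  21. (!y2 || !y3 || !y6) — !y6 is true.
  22. (y6 || y1 || y5) — y5 is true.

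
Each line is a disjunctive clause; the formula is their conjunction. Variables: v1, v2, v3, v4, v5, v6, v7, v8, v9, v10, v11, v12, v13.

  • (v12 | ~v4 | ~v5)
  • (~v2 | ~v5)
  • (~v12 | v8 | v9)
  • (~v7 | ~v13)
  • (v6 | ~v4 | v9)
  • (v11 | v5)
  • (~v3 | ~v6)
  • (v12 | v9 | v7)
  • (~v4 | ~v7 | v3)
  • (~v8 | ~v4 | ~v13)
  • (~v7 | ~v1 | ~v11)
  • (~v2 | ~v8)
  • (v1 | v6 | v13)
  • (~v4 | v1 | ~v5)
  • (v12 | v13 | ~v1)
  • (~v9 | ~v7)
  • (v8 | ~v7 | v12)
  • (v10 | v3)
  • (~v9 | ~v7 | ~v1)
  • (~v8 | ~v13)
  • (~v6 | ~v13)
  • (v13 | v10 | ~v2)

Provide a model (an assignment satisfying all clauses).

v2 occurs only negated in the remaining clauses — set v2 = False.
Pure literal: v10 appears only positively; assign v10 = True.
Try v1 = True.
Set v3 = False and propagate.
The remaining clauses are satisfied by v4 = True, v5 = True, v6 = True, v7 = False, v8 = True, v9 = True, v11 = False, v12 = True, v13 = False.

v1=True, v2=False, v3=False, v4=True, v5=True, v6=True, v7=False, v8=True, v9=True, v10=True, v11=False, v12=True, v13=False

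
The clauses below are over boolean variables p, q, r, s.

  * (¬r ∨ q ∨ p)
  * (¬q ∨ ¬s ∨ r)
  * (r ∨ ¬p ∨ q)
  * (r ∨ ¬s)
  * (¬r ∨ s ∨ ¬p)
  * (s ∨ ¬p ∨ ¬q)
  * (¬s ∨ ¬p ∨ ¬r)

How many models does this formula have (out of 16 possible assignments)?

4

The models are:
  p=0 q=0 r=0 s=0
  p=0 q=1 r=0 s=0
  p=0 q=1 r=1 s=0
  p=0 q=1 r=1 s=1
Count: 4.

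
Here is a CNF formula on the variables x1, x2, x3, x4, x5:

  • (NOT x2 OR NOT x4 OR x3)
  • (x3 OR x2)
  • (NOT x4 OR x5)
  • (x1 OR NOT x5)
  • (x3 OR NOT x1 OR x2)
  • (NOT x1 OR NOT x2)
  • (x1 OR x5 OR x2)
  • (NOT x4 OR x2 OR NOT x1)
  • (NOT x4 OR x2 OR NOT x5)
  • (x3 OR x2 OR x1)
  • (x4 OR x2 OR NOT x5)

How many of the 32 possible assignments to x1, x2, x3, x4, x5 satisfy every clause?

3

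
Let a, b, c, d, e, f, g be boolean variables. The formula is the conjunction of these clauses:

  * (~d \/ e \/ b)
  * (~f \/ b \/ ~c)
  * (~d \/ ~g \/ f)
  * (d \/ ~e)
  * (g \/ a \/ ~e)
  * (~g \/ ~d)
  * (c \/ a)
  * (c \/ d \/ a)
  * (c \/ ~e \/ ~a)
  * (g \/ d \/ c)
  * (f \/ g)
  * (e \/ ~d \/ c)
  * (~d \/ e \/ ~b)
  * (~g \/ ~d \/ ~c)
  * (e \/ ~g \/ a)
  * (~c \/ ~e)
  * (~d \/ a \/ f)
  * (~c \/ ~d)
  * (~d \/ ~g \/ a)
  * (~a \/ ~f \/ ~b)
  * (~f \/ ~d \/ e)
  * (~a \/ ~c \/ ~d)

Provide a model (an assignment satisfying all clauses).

a=T, b=T, c=T, d=F, e=F, f=F, g=T

Set a = True and propagate.
Try b = True.
  then f is forced to False.
  then g is forced to True.
  then d is forced to False.
  then e is forced to False.
c is now unconstrained; take c = True.
Every clause has at least one true literal under this assignment.
Check each clause:
  1. (e \/ ~d \/ b) — b is true.
  2. (~c \/ b \/ ~f) — ~f is true.
  3. (f \/ ~g \/ ~d) — ~d is true.
  4. (~e \/ d) — ~e is true.
  5. (~e \/ a \/ g) — a is true.
  6. (~g \/ ~d) — ~d is true.
  7. (a \/ c) — a is true.
  8. (c \/ d \/ a) — a is true.
  9. (~e \/ c \/ ~a) — c is true.
  10. (d \/ c \/ g) — c is true.
  11. (g \/ f) — g is true.
  12. (e \/ c \/ ~d) — c is true.
  13. (e \/ ~d \/ ~b) — ~d is true.
  14. (~g \/ ~c \/ ~d) — ~d is true.
  15. (e \/ ~g \/ a) — a is true.
  16. (~c \/ ~e) — ~e is true.
  17. (~d \/ f \/ a) — a is true.
  18. (~c \/ ~d) — ~d is true.
  19. (a \/ ~g \/ ~d) — ~d is true.
  20. (~a \/ ~b \/ ~f) — ~f is true.
  21. (~d \/ ~f \/ e) — ~f is true.
  22. (~c \/ ~d \/ ~a) — ~d is true.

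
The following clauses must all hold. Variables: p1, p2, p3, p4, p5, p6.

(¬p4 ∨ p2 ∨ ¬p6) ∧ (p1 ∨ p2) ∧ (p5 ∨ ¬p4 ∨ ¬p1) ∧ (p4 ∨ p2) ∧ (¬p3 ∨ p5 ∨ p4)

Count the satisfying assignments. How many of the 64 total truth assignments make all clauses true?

26

Split on p4, then p2.
  p4=T, p2=T: p3, p6 free; 3 ways for (p1,p5) × 2^2 = 12.
  p4=T, p2=F: remaining (p1,p3,p5,p6) ∈ {(T,F,T,F); (T,T,T,F)} — 2.
  p4=F, p2=T: p1, p6 free; 3 ways for (p3,p5) × 2^2 = 12.
  p4=F, p2=F: a clause becomes empty — 0.
Total: 12 + 2 + 12 + 0 = 26.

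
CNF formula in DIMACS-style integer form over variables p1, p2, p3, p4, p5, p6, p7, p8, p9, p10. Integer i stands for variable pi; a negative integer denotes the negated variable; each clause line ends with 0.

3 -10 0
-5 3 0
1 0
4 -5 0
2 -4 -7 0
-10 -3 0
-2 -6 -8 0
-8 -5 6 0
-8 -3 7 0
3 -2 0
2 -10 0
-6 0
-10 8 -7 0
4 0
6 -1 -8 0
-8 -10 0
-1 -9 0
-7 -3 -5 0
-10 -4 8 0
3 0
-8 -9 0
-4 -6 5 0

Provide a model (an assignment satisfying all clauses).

The clause (p1) is unit: p1 must be True.
Unit propagation: (¬p6) forces p6 = False.
The clause (p4) is unit: p4 must be True.
The clause (¬p8) is unit: p8 must be False.
(¬p9) is a unit clause, so p9 = False.
The clause (¬p10) is unit: p10 must be False.
The clause (p3) is unit: p3 must be True.
Pure literal: p7 appears only negated; assign p7 = False.
p2, p5 are now unconstrained; take p2 = False, p5 = True.

p1 = T, p2 = F, p3 = T, p4 = T, p5 = T, p6 = F, p7 = F, p8 = F, p9 = F, p10 = F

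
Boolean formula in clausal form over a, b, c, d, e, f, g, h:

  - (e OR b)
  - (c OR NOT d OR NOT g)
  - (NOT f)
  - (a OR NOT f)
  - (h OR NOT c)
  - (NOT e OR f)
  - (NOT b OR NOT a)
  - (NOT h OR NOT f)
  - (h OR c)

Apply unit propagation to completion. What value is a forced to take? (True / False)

False

Unit clause (NOT f) sets f = False.
(f OR NOT e): since f = False, the clause reduces to (NOT e). e = False.
In (b OR e), e is now false; b must hold, so b = True.
(NOT b OR NOT a) with b = True leaves only NOT a, so a = False.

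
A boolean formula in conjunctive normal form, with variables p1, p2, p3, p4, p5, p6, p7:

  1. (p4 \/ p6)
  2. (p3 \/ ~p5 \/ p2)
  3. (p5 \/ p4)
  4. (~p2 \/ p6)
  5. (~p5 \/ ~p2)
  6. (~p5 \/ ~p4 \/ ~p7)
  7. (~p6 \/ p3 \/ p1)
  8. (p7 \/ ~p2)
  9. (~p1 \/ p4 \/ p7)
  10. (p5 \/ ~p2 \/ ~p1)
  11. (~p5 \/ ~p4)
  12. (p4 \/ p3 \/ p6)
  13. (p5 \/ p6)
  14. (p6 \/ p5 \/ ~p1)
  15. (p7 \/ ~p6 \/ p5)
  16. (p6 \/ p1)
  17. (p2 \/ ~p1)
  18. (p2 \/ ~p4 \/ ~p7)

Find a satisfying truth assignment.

p1 = F, p2 = F, p3 = T, p4 = F, p5 = T, p6 = T, p7 = T

p3 occurs only positively in the remaining clauses — set p3 = True.
Branch on p1: take p1 = False.
  then p6 is forced to True.
The remaining clauses are satisfied by p2 = False, p4 = False, p5 = True, p7 = True.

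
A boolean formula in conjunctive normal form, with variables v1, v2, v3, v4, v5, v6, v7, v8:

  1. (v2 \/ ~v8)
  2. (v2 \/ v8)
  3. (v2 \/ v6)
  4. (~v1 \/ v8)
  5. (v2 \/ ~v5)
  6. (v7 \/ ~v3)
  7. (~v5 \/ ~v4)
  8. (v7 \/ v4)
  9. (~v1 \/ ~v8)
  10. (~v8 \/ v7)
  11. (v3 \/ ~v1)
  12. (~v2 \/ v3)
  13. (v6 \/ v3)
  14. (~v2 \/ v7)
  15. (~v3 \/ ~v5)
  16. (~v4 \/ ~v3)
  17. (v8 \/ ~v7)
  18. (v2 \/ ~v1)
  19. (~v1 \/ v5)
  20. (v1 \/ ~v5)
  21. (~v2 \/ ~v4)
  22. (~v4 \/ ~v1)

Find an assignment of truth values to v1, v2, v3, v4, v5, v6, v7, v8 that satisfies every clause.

v1 = F, v2 = T, v3 = T, v4 = F, v5 = F, v6 = F, v7 = T, v8 = T

Set v1 = False and propagate.
  then v5 is forced to False.
Set v2 = True and propagate.
  then v3 is forced to True.
  then v7 is forced to True.
  then v4 is forced to False.
  then v8 is forced to True.
v6 is now unconstrained; take v6 = False.
Every clause has at least one true literal under this assignment.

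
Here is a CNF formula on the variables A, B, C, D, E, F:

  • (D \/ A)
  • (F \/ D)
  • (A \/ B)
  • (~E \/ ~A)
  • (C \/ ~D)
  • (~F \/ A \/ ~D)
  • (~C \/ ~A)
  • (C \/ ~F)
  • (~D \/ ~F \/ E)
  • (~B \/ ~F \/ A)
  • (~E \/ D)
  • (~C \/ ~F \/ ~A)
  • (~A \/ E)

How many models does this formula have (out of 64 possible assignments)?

2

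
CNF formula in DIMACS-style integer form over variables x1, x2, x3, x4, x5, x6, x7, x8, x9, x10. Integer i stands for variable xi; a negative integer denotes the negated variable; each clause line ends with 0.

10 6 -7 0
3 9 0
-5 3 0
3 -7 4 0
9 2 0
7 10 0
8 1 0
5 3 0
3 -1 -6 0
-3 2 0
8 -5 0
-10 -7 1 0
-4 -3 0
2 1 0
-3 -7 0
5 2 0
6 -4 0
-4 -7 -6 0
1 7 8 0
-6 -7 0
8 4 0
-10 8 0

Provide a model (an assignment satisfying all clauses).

x1=F, x2=T, x3=T, x4=F, x5=T, x6=F, x7=F, x8=T, x9=T, x10=T

Pure literal: x2 appears only positively; assign x2 = True.
x8 occurs only positively in the remaining clauses — set x8 = True.
Try x1 = False.
Set x3 = True and propagate.
  then x4 is forced to False.
  then x7 is forced to False.
  then x10 is forced to True.
x5, x6, x9 are now unconstrained; take x5 = True, x6 = False, x9 = True.
Check each clause:
  1. (NOT x7 OR x6 OR x10) — NOT x7 is true.
  2. (x3 OR x9) — x9 is true.
  3. (x3 OR NOT x5) — x3 is true.
  4. (NOT x7 OR x4 OR x3) — NOT x7 is true.
  5. (x2 OR x9) — x9 is true.
  6. (x10 OR x7) — x10 is true.
  7. (x8 OR x1) — x8 is true.
  8. (x3 OR x5) — x3 is true.
  9. (x3 OR NOT x6 OR NOT x1) — NOT x6 is true.
  10. (NOT x3 OR x2) — x2 is true.
  11. (NOT x5 OR x8) — x8 is true.
  12. (x1 OR NOT x7 OR NOT x10) — NOT x7 is true.
  13. (NOT x3 OR NOT x4) — NOT x4 is true.
  14. (x2 OR x1) — x2 is true.
  15. (NOT x7 OR NOT x3) — NOT x7 is true.
  16. (x2 OR x5) — x2 is true.
  17. (NOT x4 OR x6) — NOT x4 is true.
  18. (NOT x4 OR NOT x7 OR NOT x6) — NOT x7 is true.
  19. (x8 OR x1 OR x7) — x8 is true.
  20. (NOT x7 OR NOT x6) — NOT x7 is true.
  21. (x8 OR x4) — x8 is true.
  22. (NOT x10 OR x8) — x8 is true.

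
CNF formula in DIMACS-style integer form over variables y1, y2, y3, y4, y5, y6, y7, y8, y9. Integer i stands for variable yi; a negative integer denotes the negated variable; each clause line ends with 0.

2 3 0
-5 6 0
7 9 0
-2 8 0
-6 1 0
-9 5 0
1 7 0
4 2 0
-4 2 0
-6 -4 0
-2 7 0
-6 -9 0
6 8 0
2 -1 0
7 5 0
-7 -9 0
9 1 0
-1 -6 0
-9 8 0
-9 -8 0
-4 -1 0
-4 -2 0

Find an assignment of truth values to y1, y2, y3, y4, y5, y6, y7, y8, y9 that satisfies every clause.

y1=1, y2=1, y3=1, y4=0, y5=0, y6=0, y7=1, y8=1, y9=0

Check each clause:
  1. (y2 | y3) — y2 is true.
  2. (~y5 | y6) — ~y5 is true.
  3. (y9 | y7) — y7 is true.
  4. (~y2 | y8) — y8 is true.
  5. (~y6 | y1) — y1 is true.
  6. (~y9 | y5) — ~y9 is true.
  7. (y7 | y1) — y1 is true.
  8. (y4 | y2) — y2 is true.
  9. (y2 | ~y4) — y2 is true.
  10. (~y6 | ~y4) — ~y6 is true.
  11. (~y2 | y7) — y7 is true.
  12. (~y9 | ~y6) — ~y6 is true.
  13. (y8 | y6) — y8 is true.
  14. (y2 | ~y1) — y2 is true.
  15. (y7 | y5) — y7 is true.
  16. (~y7 | ~y9) — ~y9 is true.
  17. (y9 | y1) — y1 is true.
  18. (~y1 | ~y6) — ~y6 is true.
  19. (~y9 | y8) — y8 is true.
  20. (~y8 | ~y9) — ~y9 is true.
  21. (~y1 | ~y4) — ~y4 is true.
  22. (~y4 | ~y2) — ~y4 is true.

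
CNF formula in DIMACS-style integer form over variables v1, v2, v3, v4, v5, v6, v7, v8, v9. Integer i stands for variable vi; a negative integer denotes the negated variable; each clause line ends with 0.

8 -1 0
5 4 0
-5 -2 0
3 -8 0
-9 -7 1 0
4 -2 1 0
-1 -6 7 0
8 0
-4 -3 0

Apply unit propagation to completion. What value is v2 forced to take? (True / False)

False

(v8) stands alone — v8 = True.
In (!v8 || v3), !v8 is now false; v3 must hold, so v3 = True.
(!v3 || !v4): since v3 = True, the clause reduces to (!v4). v4 = False.
From (v5 || v4) and v4 = False: v5 = True.
(!v5 || !v2) with v5 = True leaves only !v2, so v2 = False.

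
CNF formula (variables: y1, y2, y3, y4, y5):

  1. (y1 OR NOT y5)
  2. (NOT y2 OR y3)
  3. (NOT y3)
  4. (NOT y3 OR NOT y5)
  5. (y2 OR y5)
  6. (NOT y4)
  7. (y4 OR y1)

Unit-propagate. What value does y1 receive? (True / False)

True

(NOT y3) is a unit clause: y3 = False.
From (NOT y2 OR y3) and y3 = False: y2 = False.
(y2 OR y5): since y2 = False, the clause reduces to (y5). y5 = True.
(y1 OR NOT y5): since y5 = True, the clause reduces to (y1). y1 = True.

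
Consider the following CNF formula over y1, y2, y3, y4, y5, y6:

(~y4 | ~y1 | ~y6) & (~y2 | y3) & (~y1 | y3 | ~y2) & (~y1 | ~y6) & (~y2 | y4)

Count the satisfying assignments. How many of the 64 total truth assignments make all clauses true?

Split on y1, then y2.
  y1=T, y2=T: remaining (y3,y4,y5,y6) ∈ {(T,T,F,F); (T,T,T,F)} — 2.
  y1=T, y2=F: forces y6=F; y3, y4, y5 free → 2^3 = 8.
  y1=F, y2=T: remaining (y3,y4,y5,y6) ∈ {(T,T,F,F); (T,T,F,T); (T,T,T,F); (T,T,T,T)} — 4.
  y1=F, y2=F: y3, y4, y5, y6 free → 2^4 = 16.
Total: 2 + 8 + 4 + 16 = 30.

30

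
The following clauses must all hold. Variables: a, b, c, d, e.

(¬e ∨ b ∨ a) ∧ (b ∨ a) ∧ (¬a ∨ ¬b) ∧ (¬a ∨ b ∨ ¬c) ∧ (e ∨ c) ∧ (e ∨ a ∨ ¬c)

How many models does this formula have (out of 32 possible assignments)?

6

Satisfying assignments:
  a=F b=T c=F d=F e=T
  a=F b=T c=F d=T e=T
  a=F b=T c=T d=F e=T
  a=F b=T c=T d=T e=T
  a=T b=F c=F d=F e=T
  a=T b=F c=F d=T e=T
That's 6 in total.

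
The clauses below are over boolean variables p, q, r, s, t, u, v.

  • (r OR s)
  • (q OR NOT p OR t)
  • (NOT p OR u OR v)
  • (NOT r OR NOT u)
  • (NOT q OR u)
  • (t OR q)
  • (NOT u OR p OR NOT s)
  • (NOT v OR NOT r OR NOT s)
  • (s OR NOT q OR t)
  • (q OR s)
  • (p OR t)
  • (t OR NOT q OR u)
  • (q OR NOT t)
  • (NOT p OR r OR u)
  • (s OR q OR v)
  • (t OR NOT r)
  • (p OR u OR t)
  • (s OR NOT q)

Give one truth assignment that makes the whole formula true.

p = T, q = T, r = F, s = T, t = F, u = T, v = F

Check each clause:
  1. (s OR r) — s is true.
  2. (NOT p OR q OR t) — q is true.
  3. (v OR NOT p OR u) — u is true.
  4. (NOT r OR NOT u) — NOT r is true.
  5. (u OR NOT q) — u is true.
  6. (t OR q) — q is true.
  7. (p OR NOT u OR NOT s) — p is true.
  8. (NOT v OR NOT s OR NOT r) — NOT v is true.
  9. (NOT q OR s OR t) — s is true.
  10. (s OR q) — q is true.
  11. (t OR p) — p is true.
  12. (u OR t OR NOT q) — u is true.
  13. (NOT t OR q) — q is true.
  14. (u OR r OR NOT p) — u is true.
  15. (q OR v OR s) — q is true.
  16. (t OR NOT r) — NOT r is true.
  17. (p OR t OR u) — p is true.
  18. (s OR NOT q) — s is true.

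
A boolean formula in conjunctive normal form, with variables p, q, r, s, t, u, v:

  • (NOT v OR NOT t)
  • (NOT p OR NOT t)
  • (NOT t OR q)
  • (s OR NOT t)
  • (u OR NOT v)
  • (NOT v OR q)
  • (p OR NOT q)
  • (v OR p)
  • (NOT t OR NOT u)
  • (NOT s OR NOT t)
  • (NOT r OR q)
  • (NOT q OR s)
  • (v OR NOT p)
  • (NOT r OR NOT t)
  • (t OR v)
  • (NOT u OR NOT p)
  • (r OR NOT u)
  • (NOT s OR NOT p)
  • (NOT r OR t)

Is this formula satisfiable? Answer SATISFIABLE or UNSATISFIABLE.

UNSATISFIABLE

t = True:
  propagation gives v=False, p=False; an empty clause results — contradiction.
t = False:
  propagation gives v=True, u=True, q=True, p=True; an empty clause results — contradiction.
Every branch closes, so no satisfying assignment exists.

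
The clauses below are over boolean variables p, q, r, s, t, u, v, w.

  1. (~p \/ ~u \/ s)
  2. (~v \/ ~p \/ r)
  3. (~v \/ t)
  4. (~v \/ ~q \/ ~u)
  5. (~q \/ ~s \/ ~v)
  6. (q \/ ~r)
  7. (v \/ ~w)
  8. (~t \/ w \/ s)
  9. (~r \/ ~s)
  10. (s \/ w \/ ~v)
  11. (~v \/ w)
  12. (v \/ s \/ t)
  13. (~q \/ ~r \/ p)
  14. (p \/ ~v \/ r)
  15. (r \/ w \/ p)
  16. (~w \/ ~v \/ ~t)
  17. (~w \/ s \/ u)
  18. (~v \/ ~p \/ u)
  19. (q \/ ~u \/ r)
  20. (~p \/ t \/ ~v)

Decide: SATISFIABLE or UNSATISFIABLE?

SATISFIABLE

Set p = True and propagate.
Try q = True.
The remaining clauses are satisfied by r = False, s = True, t = True, u = False, v = False, w = False.
So p = T  q = T  r = F  s = T  t = T  u = F  v = F  w = F is a satisfying assignment.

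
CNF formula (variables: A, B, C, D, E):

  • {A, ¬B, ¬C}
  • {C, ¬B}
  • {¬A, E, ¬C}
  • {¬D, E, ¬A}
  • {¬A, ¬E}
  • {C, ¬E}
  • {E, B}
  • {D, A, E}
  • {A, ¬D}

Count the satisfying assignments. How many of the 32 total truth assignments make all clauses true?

The models are:
  A=0 B=0 C=1 D=0 E=1
That's 1 in total.

1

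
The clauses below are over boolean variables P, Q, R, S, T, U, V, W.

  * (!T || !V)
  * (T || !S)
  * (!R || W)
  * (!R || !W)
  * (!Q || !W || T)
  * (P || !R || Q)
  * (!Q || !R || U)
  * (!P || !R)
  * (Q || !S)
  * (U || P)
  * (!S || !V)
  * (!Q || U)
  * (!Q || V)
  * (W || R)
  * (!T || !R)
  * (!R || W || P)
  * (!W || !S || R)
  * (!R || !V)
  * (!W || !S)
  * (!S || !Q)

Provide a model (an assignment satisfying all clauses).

P = True, Q = False, R = False, S = False, T = False, U = True, V = True, W = True

S occurs only negated in the remaining clauses — set S = False.
U occurs only positively in the remaining clauses — set U = True.
Set P = True and propagate.
  then R is forced to False.
  then W is forced to True.
Try Q = False.
For the remaining variables, T = False, V = True works.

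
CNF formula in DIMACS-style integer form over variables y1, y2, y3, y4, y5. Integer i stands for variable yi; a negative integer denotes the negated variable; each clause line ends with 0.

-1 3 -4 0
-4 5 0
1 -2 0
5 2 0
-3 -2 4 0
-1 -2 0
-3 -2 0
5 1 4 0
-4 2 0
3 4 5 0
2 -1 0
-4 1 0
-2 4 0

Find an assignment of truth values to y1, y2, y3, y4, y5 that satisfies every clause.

y1=False  y2=False  y3=True  y4=False  y5=True

y5 occurs only positively in the remaining clauses — set y5 = True.
Branch on y1: take y1 = False.
  then y2 is forced to False.
  then y4 is forced to False.
y3 is now unconstrained; take y3 = True.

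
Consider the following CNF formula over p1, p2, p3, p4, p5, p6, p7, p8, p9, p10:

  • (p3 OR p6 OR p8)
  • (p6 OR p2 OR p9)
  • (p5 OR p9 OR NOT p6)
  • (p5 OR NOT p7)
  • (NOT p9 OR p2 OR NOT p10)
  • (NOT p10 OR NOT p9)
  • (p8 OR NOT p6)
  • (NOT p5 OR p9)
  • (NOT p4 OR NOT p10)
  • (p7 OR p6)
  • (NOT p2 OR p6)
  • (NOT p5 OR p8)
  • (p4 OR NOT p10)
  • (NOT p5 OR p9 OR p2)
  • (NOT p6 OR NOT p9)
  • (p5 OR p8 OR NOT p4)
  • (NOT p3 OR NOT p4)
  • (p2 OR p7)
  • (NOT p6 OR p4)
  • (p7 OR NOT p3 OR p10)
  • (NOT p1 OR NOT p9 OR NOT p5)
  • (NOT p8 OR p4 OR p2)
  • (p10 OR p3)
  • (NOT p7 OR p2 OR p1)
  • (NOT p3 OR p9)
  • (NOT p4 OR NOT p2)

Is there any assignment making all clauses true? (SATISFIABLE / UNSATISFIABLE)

p9 = True:
  propagation gives p10=False, p6=False, p7=True, p5=True; an empty clause results — contradiction.
p9 = False:
  propagation gives p5=False, p6=False, p2=True; an empty clause results — contradiction.
Every branch closes, so no satisfying assignment exists.

UNSATISFIABLE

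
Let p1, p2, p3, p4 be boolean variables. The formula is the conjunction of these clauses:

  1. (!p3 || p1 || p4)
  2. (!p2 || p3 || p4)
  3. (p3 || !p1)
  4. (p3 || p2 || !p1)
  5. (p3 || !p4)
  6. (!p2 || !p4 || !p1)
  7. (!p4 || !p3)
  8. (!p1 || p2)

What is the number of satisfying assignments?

2

Satisfying assignments:
  p1=0 p2=0 p3=0 p4=0
  p1=1 p2=1 p3=1 p4=0
That's 2 in total.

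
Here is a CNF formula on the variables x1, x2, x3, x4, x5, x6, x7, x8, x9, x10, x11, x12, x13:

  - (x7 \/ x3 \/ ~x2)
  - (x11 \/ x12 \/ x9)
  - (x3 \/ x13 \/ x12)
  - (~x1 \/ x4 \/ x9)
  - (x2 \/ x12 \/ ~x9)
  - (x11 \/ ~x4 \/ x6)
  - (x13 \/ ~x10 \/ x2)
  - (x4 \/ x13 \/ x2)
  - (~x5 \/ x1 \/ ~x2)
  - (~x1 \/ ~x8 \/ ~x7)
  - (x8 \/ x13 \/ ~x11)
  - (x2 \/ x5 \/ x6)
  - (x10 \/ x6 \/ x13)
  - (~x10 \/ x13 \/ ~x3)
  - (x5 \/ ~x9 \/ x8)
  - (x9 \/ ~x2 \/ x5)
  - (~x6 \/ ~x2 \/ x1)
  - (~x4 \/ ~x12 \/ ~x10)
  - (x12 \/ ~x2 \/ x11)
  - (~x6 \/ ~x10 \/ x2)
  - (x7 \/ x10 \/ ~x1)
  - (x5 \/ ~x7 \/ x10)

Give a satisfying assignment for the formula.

Pure literal: x13 appears only positively; assign x13 = True.
Try x1 = True.
Try x2 = False.
Try x4 = True.
For the remaining variables, x3 = True, x5 = True, x6 = False, x7 = True, x8 = False, x9 = False, x10 = True, x11 = True, x12 = False works.
Check each clause:
  1. (~x2 \/ x3 \/ x7) — x3 is true.
  2. (x9 \/ x12 \/ x11) — x11 is true.
  3. (x12 \/ x13 \/ x3) — x3 is true.
  4. (~x1 \/ x4 \/ x9) — x4 is true.
  5. (x2 \/ ~x9 \/ x12) — ~x9 is true.
  6. (x6 \/ ~x4 \/ x11) — x11 is true.
  7. (x13 \/ ~x10 \/ x2) — x13 is true.
  8. (x13 \/ x2 \/ x4) — x4 is true.
  9. (x1 \/ ~x5 \/ ~x2) — x1 is true.
  10. (~x8 \/ ~x1 \/ ~x7) — ~x8 is true.
  11. (~x11 \/ x13 \/ x8) — x13 is true.
  12. (x6 \/ x5 \/ x2) — x5 is true.
  13. (x13 \/ x6 \/ x10) — x10 is true.
  14. (x13 \/ ~x3 \/ ~x10) — x13 is true.
  15. (x8 \/ ~x9 \/ x5) — x5 is true.
  16. (x5 \/ x9 \/ ~x2) — x5 is true.
  17. (~x2 \/ ~x6 \/ x1) — x1 is true.
  18. (~x12 \/ ~x4 \/ ~x10) — ~x12 is true.
  19. (~x2 \/ x12 \/ x11) — x11 is true.
  20. (~x6 \/ x2 \/ ~x10) — ~x6 is true.
  21. (~x1 \/ x7 \/ x10) — x10 is true.
  22. (x10 \/ ~x7 \/ x5) — x10 is true.

x1=True, x2=False, x3=True, x4=True, x5=True, x6=False, x7=True, x8=False, x9=False, x10=True, x11=True, x12=False, x13=True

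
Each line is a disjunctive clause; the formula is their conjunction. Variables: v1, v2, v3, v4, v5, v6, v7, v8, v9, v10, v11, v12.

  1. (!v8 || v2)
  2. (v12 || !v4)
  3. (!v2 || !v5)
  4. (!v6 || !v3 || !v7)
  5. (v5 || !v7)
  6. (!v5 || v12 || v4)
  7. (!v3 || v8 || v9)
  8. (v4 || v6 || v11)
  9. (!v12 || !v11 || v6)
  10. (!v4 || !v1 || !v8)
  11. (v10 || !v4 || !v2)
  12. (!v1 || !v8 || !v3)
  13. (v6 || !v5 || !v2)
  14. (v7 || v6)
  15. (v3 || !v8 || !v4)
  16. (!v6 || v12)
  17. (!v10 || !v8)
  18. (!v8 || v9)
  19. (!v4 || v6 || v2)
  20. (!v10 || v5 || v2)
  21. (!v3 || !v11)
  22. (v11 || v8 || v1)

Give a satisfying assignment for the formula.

v1 = 1, v2 = 0, v3 = 0, v4 = 0, v5 = 0, v6 = 1, v7 = 0, v8 = 0, v9 = 0, v10 = 0, v11 = 1, v12 = 1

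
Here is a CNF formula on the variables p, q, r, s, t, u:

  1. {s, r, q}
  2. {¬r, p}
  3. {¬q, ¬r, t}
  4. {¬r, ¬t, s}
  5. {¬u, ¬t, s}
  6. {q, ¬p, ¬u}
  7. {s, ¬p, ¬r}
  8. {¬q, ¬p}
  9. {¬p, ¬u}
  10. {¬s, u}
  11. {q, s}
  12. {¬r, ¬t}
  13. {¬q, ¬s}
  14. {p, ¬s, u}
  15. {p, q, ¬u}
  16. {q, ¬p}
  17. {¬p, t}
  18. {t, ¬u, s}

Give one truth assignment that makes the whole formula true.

p = False, q = True, r = False, s = False, t = True, u = False

Check each clause:
  1. {q, s, r} — q is true.
  2. {p, ¬r} — ¬r is true.
  3. {¬q, ¬r, t} — ¬r is true.
  4. {¬r, s, ¬t} — ¬r is true.
  5. {¬t, ¬u, s} — ¬u is true.
  6. {¬u, ¬p, q} — q is true.
  7. {¬p, ¬r, s} — ¬r is true.
  8. {¬p, ¬q} — ¬p is true.
  9. {¬p, ¬u} — ¬u is true.
  10. {¬s, u} — ¬s is true.
  11. {s, q} — q is true.
  12. {¬t, ¬r} — ¬r is true.
  13. {¬q, ¬s} — ¬s is true.
  14. {p, ¬s, u} — ¬s is true.
  15. {¬u, q, p} — ¬u is true.
  16. {q, ¬p} — q is true.
  17. {¬p, t} — t is true.
  18. {t, s, ¬u} — ¬u is true.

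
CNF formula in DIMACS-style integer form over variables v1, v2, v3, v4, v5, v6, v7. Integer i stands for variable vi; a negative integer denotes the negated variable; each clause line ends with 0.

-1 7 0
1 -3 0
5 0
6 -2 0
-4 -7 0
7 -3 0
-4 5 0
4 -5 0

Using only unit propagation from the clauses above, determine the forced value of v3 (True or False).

False

(v5) stands alone — v5 = True.
(v4 | ~v5) with v5 = True leaves only v4, so v4 = True.
(~v7 | ~v4) with v4 = True leaves only ~v7, so v7 = False.
(~v1 | v7) with v7 = False leaves only ~v1, so v1 = False.
From (~v3 | v1) and v1 = False: v3 = False.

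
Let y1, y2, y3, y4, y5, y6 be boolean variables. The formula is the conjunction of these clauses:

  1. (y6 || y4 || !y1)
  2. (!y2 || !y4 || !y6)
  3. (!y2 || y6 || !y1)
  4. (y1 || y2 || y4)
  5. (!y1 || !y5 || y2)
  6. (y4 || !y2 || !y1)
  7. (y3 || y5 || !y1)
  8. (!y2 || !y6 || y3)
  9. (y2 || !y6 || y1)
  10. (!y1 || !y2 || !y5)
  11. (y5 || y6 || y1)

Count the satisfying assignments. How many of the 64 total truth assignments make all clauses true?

11

Case analysis on y1 and y2:
  y1=1, y2=1: a clause becomes empty — 0.
  y1=1, y2=0: remaining (y3,y4,y5,y6) ∈ {(1,0,0,1); (1,1,0,0); (1,1,0,1)} — 3.
  y1=0, y2=1: 6 of the 16 assignments to (y3,y4,y5,y6) work.
  y1=0, y2=0: remaining (y3,y4,y5,y6) ∈ {(0,1,1,0); (1,1,1,0)} — 2.
Total: 0 + 3 + 6 + 2 = 11.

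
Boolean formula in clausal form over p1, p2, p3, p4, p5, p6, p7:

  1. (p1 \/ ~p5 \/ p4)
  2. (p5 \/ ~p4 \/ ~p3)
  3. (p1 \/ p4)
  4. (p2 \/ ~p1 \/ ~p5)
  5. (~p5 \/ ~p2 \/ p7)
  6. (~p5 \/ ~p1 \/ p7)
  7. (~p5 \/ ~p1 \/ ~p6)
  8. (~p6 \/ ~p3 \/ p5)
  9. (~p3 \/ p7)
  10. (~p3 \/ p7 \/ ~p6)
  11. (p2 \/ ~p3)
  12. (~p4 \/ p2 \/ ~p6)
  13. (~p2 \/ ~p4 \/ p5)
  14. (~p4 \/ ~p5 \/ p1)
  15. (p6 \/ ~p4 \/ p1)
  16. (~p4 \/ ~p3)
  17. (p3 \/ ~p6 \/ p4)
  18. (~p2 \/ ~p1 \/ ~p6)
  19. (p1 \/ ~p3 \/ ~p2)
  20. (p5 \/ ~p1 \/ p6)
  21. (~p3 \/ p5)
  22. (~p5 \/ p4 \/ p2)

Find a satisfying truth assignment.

p1=T  p2=T  p3=T  p4=F  p5=T  p6=F  p7=T

Pure literal: p7 appears only positively; assign p7 = True.
Try p1 = True.
Try p2 = True.
  then p6 is forced to False.
  then p5 is forced to True.
For the remaining variables, p3 = True, p4 = False works.
Check each clause:
  1. (~p5 \/ p1 \/ p4) — p1 is true.
  2. (~p4 \/ p5 \/ ~p3) — p5 is true.
  3. (p4 \/ p1) — p1 is true.
  4. (p2 \/ ~p5 \/ ~p1) — p2 is true.
  5. (~p2 \/ p7 \/ ~p5) — p7 is true.
  6. (~p5 \/ ~p1 \/ p7) — p7 is true.
  7. (~p5 \/ ~p1 \/ ~p6) — ~p6 is true.
  8. (p5 \/ ~p3 \/ ~p6) — ~p6 is true.
  9. (p7 \/ ~p3) — p7 is true.
  10. (~p3 \/ p7 \/ ~p6) — ~p6 is true.
  11. (p2 \/ ~p3) — p2 is true.
  12. (~p6 \/ p2 \/ ~p4) — p2 is true.
  13. (p5 \/ ~p2 \/ ~p4) — ~p4 is true.
  14. (~p4 \/ p1 \/ ~p5) — p1 is true.
  15. (p6 \/ ~p4 \/ p1) — p1 is true.
  16. (~p3 \/ ~p4) — ~p4 is true.
  17. (~p6 \/ p4 \/ p3) — ~p6 is true.
  18. (~p1 \/ ~p2 \/ ~p6) — ~p6 is true.
  19. (~p2 \/ ~p3 \/ p1) — p1 is true.
  20. (p5 \/ ~p1 \/ p6) — p5 is true.
  21. (p5 \/ ~p3) — p5 is true.
  22. (~p5 \/ p2 \/ p4) — p2 is true.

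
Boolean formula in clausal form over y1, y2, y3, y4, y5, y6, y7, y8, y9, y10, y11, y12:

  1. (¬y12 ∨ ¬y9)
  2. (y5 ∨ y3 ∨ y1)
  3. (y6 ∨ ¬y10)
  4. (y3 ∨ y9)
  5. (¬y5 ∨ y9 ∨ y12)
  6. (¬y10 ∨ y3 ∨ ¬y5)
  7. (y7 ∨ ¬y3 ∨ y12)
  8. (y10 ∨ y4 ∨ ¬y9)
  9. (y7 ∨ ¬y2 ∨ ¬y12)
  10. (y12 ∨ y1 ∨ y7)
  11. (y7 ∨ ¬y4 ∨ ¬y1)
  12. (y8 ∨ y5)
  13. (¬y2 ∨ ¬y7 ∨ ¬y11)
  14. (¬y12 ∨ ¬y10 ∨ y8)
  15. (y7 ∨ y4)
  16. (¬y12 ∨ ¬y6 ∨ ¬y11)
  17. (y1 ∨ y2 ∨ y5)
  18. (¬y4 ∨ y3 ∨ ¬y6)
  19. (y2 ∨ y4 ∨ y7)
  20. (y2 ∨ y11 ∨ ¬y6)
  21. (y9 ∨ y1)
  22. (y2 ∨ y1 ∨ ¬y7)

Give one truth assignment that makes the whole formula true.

Pure literal: y8 appears only positively; assign y8 = True.
Try y1 = True.
The remaining clauses are satisfied by y2 = False, y3 = True, y4 = False, y5 = True, y6 = False, y7 = True, y9 = False, y10 = False, y11 = True, y12 = True.

y1=T, y2=F, y3=T, y4=F, y5=T, y6=F, y7=T, y8=T, y9=F, y10=F, y11=T, y12=T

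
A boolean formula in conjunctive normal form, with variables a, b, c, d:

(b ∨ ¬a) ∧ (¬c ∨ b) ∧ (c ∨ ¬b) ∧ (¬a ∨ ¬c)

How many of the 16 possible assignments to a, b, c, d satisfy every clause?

The models are:
  a=F b=F c=F d=F
  a=F b=F c=F d=T
  a=F b=T c=T d=F
  a=F b=T c=T d=T
Count: 4.

4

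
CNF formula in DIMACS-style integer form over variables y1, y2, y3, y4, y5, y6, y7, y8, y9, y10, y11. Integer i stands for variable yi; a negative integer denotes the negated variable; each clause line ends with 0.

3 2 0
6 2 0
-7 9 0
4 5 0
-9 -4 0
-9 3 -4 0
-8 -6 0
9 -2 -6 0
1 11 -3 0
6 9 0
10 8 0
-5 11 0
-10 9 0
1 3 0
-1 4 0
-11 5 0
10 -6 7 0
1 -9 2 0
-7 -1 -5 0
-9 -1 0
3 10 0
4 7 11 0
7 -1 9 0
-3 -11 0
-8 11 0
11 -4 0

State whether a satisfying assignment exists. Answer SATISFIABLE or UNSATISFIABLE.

y9 = True:
  propagation gives y4=False, y5=True, y11=True, y1=False; an empty clause results — contradiction.
y9 = False:
  propagation gives y7=False, y6=True, y8=False, y2=False; an empty clause results — contradiction.
Every branch closes, so no satisfying assignment exists.

UNSATISFIABLE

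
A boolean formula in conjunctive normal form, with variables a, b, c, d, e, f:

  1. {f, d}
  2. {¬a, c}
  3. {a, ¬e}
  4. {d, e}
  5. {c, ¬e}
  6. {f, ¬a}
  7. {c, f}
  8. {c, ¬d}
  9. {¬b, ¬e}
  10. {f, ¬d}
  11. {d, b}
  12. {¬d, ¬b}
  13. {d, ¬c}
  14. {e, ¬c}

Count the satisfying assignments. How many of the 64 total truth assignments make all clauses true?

1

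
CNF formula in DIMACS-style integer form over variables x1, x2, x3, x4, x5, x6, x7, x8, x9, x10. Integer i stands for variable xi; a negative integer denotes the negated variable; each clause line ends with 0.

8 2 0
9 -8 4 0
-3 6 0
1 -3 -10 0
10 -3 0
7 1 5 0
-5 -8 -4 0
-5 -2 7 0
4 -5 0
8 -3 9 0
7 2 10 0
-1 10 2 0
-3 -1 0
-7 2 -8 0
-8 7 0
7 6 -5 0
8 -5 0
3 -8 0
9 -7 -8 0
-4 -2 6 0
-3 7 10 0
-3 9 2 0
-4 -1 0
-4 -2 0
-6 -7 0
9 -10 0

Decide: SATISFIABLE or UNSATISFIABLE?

SATISFIABLE

Pure literal: x9 appears only positively; assign x9 = True.
Branch on x1: take x1 = True.
  then x3 is forced to False.
  then x8 is forced to False.
  then x2 is forced to True.
  then x5 is forced to False.
  then x4 is forced to False.
Branch on x6: take x6 = False.
x7, x10 are now unconstrained; take x7 = True, x10 = False.
So x1 = T, x2 = T, x3 = F, x4 = F, x5 = F, x6 = F, x7 = T, x8 = F, x9 = T, x10 = F is a satisfying assignment.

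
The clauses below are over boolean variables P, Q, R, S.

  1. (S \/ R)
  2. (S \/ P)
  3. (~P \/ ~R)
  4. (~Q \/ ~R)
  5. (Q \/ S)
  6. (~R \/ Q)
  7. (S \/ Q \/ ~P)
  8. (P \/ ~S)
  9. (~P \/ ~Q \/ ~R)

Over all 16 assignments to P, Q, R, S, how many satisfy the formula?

The models are:
  P=1 Q=0 R=0 S=1
  P=1 Q=1 R=0 S=1
Count: 2.

2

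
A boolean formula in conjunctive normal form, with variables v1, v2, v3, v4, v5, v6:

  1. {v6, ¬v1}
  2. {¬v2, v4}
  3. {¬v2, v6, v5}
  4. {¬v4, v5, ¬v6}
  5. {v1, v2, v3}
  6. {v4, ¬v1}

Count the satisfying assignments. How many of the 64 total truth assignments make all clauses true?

15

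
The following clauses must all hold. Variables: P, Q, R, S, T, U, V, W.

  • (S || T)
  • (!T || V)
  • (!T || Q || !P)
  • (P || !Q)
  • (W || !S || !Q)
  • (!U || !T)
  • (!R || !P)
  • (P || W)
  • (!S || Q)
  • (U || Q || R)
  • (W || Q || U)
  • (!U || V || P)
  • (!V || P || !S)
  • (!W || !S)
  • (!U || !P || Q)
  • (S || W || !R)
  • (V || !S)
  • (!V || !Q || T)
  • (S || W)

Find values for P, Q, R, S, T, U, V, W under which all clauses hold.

P=F, Q=F, R=T, S=F, T=T, U=F, V=T, W=T

Branch on P: take P = False.
  then Q is forced to False.
  then W is forced to True.
  then S is forced to False.
  then T is forced to True.
  then V is forced to True.
  then U is forced to False.
  then R is forced to True.
Every clause has at least one true literal under this assignment.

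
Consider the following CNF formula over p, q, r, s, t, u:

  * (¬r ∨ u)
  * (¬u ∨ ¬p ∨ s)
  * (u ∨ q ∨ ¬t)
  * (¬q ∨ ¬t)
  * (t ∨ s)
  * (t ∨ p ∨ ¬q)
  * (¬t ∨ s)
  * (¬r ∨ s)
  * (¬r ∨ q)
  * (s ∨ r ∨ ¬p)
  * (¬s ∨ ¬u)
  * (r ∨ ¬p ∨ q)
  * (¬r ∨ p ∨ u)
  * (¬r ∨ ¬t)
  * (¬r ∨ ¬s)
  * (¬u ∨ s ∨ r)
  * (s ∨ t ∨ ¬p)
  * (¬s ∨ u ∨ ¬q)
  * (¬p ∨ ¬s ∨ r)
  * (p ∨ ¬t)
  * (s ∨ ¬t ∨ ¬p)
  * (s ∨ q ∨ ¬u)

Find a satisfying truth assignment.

Set p = False and propagate.
  then t is forced to False.
  then s is forced to True.
  then q is forced to False.
  then r is forced to False.
  then u is forced to False.
Every clause has at least one true literal under this assignment.

p = False, q = False, r = False, s = True, t = False, u = False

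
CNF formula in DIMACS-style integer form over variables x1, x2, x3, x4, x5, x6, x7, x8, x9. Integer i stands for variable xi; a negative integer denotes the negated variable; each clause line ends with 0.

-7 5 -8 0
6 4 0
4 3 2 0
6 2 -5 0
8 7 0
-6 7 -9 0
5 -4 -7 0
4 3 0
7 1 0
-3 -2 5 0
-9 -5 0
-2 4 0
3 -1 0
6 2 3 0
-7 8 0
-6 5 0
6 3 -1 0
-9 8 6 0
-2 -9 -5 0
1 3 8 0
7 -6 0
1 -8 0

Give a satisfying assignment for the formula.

x1=T, x2=F, x3=T, x4=T, x5=T, x6=T, x7=T, x8=T, x9=F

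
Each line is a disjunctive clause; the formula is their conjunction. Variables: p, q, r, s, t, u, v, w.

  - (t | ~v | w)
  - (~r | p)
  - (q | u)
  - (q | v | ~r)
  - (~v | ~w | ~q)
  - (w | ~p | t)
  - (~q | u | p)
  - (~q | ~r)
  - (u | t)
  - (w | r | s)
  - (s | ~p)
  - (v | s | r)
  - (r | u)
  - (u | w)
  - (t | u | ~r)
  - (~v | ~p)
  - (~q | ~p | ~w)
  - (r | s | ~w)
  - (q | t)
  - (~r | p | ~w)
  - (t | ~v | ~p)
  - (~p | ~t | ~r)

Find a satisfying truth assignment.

p=False  q=True  r=False  s=True  t=True  u=True  v=False  w=False

s occurs only positively in the remaining clauses — set s = True.
u occurs only positively in the remaining clauses — set u = True.
Branch on p: take p = False.
  then r is forced to False.
Try q = True.
Set t = True and propagate.
The remaining clauses are satisfied by v = False, w = False.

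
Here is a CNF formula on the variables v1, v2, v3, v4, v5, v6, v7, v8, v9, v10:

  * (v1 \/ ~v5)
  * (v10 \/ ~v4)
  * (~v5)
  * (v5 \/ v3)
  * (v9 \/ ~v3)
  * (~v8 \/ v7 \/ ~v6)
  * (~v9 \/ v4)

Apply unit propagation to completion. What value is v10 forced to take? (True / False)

Unit clause (~v5) sets v5 = False.
From (v3 \/ v5) and v5 = False: v3 = True.
(~v3 \/ v9) with v3 = True leaves only v9, so v9 = True.
In (~v9 \/ v4), ~v9 is now false; v4 must hold, so v4 = True.
(v10 \/ ~v4) with v4 = True leaves only v10, so v10 = True.

True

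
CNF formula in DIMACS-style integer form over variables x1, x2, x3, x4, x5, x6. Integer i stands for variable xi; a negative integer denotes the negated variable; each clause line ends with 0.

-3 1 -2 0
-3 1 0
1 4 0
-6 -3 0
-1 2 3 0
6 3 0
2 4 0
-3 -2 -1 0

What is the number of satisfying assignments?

Split on x3, then x1.
  x3=T, x1=T: remaining (x2,x4,x5,x6) ∈ {(F,T,F,F); (F,T,T,F)} — 2.
  x3=T, x1=F: a clause becomes empty — 0.
  x3=F, x1=T: remaining (x2,x4,x5,x6) ∈ {(T,F,F,T); (T,F,T,T); (T,T,F,T); (T,T,T,T)} — 4.
  x3=F, x1=F: remaining (x2,x4,x5,x6) ∈ {(F,T,F,T); (F,T,T,T); (T,T,F,T); (T,T,T,T)} — 4.
Total: 2 + 0 + 4 + 4 = 10.

10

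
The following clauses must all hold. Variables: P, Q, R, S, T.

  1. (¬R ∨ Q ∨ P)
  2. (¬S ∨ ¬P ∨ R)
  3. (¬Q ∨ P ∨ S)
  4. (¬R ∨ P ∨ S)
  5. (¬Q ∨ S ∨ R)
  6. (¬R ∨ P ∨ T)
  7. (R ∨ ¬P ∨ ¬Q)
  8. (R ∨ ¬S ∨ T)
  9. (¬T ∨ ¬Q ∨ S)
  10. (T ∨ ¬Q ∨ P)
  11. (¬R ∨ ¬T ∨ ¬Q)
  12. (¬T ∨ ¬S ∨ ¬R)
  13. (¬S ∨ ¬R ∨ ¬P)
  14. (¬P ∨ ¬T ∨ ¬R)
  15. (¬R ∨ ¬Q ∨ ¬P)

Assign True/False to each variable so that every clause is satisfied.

P = T  Q = F  R = F  S = F  T = F

Set P = True and propagate.
Try Q = False.
Set R = False and propagate.
  then S is forced to False.
T is now unconstrained; take T = False.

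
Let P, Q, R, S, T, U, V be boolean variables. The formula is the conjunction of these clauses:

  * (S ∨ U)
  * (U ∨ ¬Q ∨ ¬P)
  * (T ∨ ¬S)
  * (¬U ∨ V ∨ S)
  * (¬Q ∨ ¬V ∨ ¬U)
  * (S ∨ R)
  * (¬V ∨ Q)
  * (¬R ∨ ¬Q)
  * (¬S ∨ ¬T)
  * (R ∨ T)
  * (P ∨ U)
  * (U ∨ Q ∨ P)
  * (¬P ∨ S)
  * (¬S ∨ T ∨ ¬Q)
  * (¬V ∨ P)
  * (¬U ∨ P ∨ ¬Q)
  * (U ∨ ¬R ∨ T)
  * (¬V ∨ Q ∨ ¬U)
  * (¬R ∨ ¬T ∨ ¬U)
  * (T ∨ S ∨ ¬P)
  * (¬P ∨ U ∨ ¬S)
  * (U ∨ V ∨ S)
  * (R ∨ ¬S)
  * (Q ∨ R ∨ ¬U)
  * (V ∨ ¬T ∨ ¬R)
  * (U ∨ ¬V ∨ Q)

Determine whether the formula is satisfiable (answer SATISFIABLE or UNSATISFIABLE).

UNSATISFIABLE

U = True:
  S = True:
    propagation gives T=True; an empty clause results — contradiction.
  S = False:
    propagation gives V=True, Q=False; an empty clause results — contradiction.
U = False:
  propagation gives S=True, T=True; an empty clause results — contradiction.
Every branch closes, so no satisfying assignment exists.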